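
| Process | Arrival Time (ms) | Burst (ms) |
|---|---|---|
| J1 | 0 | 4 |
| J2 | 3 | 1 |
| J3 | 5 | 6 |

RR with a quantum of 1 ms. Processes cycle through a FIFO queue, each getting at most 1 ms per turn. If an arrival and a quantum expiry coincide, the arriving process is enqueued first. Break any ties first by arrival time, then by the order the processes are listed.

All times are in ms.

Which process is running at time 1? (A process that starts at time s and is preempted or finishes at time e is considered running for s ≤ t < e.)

Schedule: | J1 0-3 | J2 3-4 | J1 4-5 | J3 5-11 |
Completion: J1=5  J2=4  J3=11
Turnaround (C−A): J1=5  J2=1  J3=6

J1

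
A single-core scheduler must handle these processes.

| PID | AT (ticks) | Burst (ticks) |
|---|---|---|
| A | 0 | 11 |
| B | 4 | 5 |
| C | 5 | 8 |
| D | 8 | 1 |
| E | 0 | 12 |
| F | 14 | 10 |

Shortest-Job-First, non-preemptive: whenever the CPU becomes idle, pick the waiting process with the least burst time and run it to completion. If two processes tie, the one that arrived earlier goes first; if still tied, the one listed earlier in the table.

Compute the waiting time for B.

Timeline: | A 0-11 | D 11-12 | B 12-17 | C 17-25 | F 25-35 | E 35-47 |
Completion: A=11  B=17  C=25  D=12  E=47  F=35
Turnaround (C−A): A=11  B=13  C=20  D=4  E=47  F=21
Waiting(B) = turnaround − burst = 13 − 5 = 8

8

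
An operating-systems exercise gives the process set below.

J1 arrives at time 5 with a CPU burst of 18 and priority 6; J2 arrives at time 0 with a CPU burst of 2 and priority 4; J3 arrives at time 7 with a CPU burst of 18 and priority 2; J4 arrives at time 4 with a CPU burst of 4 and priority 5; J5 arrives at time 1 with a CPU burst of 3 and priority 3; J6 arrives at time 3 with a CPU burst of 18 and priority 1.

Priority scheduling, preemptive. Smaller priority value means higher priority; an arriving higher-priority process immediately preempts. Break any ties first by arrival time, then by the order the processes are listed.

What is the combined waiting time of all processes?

166

Schedule: | J2 0-1 | J5 1-3 | J6 3-21 | J3 21-39 | J5 39-40 | J2 40-41 | J4 41-45 | J1 45-63 |
Completion: J1=63  J2=41  J3=39  J4=45  J5=40  J6=21
Waiting = turnaround − burst: J1=40, J2=39, J3=14, J4=37, J5=36, J6=0
Total waiting = 40 + 39 + 14 + 37 + 36 + 0 = 166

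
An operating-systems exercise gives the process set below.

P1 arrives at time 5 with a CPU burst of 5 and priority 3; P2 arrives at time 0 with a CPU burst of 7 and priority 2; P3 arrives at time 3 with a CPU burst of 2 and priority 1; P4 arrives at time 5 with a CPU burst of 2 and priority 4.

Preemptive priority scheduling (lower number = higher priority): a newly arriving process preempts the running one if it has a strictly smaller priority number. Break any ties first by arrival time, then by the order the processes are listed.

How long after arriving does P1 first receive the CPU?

Schedule: | P2 0-3 | P3 3-5 | P2 5-9 | P1 9-14 | P4 14-16 |
Completion: P1=14  P2=9  P3=5  P4=16
Turnaround (C−A): P1=9  P2=9  P3=2  P4=11
Response(P1) = first start − arrival = 9 − 5 = 4

4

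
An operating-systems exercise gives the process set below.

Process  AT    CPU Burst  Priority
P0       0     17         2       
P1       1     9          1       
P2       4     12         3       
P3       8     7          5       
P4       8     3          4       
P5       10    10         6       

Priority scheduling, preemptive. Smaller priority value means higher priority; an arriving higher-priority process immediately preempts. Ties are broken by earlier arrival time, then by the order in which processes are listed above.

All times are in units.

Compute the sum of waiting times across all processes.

Timeline: | P0 0-1 | P1 1-10 | P0 10-26 | P2 26-38 | P4 38-41 | P3 41-48 | P5 48-58 |
Completion: P0=26  P1=10  P2=38  P3=48  P4=41  P5=58
Turnaround (C−A): P0=26  P1=9  P2=34  P3=40  P4=33  P5=48
Waiting = turnaround − burst: P0=9, P1=0, P2=22, P3=33, P4=30, P5=38
Total waiting = 9 + 0 + 22 + 33 + 30 + 38 = 132

132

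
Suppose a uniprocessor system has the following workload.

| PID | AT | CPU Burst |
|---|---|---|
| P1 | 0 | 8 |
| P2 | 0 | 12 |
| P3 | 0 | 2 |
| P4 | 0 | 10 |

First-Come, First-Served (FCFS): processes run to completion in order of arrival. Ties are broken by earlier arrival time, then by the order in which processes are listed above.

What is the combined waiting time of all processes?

50

Timeline: | P1 0-8 | P2 8-20 | P3 20-22 | P4 22-32 |
Completion: P1=8  P2=20  P3=22  P4=32
Turnaround (C−A): P1=8  P2=20  P3=22  P4=32
Waiting = turnaround − burst: P1=0, P2=8, P3=20, P4=22
Total waiting = 0 + 8 + 20 + 22 = 50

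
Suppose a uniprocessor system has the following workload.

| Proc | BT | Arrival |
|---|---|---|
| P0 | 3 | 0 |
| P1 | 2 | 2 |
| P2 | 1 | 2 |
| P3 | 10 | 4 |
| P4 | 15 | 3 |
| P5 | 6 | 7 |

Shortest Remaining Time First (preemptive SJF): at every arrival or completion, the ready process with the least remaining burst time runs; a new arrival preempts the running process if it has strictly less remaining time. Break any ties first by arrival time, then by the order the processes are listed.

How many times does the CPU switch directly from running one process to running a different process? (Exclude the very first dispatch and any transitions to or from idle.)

6

Schedule: | P0 0-3 | P2 3-4 | P1 4-6 | P3 6-7 | P5 7-13 | P3 13-22 | P4 22-37 |
Completion: P0=3  P1=6  P2=4  P3=22  P4=37  P5=13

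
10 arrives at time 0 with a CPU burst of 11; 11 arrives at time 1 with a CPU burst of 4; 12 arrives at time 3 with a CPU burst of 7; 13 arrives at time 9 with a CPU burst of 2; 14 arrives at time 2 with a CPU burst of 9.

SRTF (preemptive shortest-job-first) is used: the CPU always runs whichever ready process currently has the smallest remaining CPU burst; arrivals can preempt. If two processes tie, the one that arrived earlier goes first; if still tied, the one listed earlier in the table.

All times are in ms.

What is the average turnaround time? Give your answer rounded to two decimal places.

14.20

Timeline: | 10 0-1 | 11 1-5 | 12 5-9 | 13 9-11 | 12 11-14 | 14 14-23 | 10 23-33 |
Completion: 10=33  11=5  12=14  13=11  14=23
Turnaround (C−A): 10=33  11=4  12=11  13=2  14=21
Turnaround times: 10=33, 11=4, 12=11, 13=2, 14=21
Average turnaround = (33+4+11+2+21) / 5 = 71/5 = 14.20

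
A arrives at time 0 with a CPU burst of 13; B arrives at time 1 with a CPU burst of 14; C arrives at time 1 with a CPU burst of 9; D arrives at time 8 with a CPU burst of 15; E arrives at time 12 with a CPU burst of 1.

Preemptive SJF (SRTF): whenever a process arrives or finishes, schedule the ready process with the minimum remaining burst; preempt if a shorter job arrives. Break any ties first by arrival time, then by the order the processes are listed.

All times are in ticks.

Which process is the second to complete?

E

Gantt: | A 0-1 | C 1-10 | A 10-12 | E 12-13 | A 13-23 | B 23-37 | D 37-52 |
Completion: A=23  B=37  C=10  D=52  E=13
Finish order: C → E → A → B → D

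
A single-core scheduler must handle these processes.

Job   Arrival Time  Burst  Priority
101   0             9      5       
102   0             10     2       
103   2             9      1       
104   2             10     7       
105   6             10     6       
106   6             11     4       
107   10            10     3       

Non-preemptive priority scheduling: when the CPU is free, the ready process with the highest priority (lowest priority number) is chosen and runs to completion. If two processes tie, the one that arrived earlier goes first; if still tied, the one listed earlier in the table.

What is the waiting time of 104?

57

Schedule: | 102 0-10 | 103 10-19 | 107 19-29 | 106 29-40 | 101 40-49 | 105 49-59 | 104 59-69 |
Completion: 101=49  102=10  103=19  104=69  105=59  106=40  107=29
Turnaround (C−A): 101=49  102=10  103=17  104=67  105=53  106=34  107=19
Waiting(104) = turnaround − burst = 67 − 10 = 57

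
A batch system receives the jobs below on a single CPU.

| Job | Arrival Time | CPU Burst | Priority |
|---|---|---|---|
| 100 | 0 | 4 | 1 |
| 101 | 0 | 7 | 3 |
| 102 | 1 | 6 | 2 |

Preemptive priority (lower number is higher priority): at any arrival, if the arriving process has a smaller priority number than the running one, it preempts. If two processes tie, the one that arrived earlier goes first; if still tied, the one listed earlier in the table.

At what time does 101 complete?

17

Gantt: | 100 0-4 | 102 4-10 | 101 10-17 |
Completion: 100=4  101=17  102=10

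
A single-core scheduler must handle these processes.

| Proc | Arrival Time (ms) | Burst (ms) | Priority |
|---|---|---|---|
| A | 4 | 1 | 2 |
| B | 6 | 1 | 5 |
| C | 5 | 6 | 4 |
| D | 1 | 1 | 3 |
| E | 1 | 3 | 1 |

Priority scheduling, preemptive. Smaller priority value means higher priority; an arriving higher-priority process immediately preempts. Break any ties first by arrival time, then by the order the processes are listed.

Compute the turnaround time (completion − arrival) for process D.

5

Schedule: | idle 0-1 | E 1-4 | A 4-5 | D 5-6 | C 6-12 | B 12-13 |
Completion: A=5  B=13  C=12  D=6  E=4
Turnaround(D) = completion − arrival = 6 − 1 = 5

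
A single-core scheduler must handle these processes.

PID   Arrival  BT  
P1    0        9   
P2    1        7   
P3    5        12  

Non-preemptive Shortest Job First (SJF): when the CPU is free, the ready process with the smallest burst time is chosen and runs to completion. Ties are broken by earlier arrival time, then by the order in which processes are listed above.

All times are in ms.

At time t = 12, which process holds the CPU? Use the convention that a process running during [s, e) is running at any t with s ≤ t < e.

P2

Timeline: | P1 0-9 | P2 9-16 | P3 16-28 |
Completion: P1=9  P2=16  P3=28
Turnaround (C−A): P1=9  P2=15  P3=23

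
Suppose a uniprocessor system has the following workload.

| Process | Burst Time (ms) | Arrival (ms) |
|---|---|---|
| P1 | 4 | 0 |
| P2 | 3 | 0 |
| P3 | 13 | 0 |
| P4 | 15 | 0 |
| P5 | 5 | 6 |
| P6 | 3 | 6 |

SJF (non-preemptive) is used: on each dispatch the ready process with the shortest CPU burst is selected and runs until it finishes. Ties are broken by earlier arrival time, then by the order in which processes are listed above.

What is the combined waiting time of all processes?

51

Timeline: | P2 0-3 | P1 3-7 | P6 7-10 | P5 10-15 | P3 15-28 | P4 28-43 |
Completion: P1=7  P2=3  P3=28  P4=43  P5=15  P6=10
Turnaround (C−A): P1=7  P2=3  P3=28  P4=43  P5=9  P6=4
Waiting = turnaround − burst: P1=3, P2=0, P3=15, P4=28, P5=4, P6=1
Total waiting = 3 + 0 + 15 + 28 + 4 + 1 = 51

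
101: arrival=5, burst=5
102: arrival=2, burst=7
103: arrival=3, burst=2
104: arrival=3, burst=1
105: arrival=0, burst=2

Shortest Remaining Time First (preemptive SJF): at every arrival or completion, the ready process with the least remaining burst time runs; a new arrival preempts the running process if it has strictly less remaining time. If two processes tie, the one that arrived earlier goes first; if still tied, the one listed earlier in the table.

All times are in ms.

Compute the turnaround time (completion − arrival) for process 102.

15

Timeline: | 105 0-2 | 102 2-3 | 104 3-4 | 103 4-6 | 101 6-11 | 102 11-17 |
Completion: 101=11  102=17  103=6  104=4  105=2
Turnaround(102) = completion − arrival = 17 − 2 = 15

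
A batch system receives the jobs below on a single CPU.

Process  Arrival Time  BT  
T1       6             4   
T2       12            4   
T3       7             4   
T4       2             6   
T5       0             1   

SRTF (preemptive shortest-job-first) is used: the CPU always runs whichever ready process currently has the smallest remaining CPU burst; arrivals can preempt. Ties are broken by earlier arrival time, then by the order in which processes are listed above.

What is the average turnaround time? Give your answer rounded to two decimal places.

Gantt: | T5 0-1 | idle 1-2 | T4 2-8 | T1 8-12 | T3 12-16 | T2 16-20 |
Completion: T1=12  T2=20  T3=16  T4=8  T5=1
Turnaround times: T1=6, T2=8, T3=9, T4=6, T5=1
Average turnaround = (6+8+9+6+1) / 5 = 30/5 = 6.00

6.00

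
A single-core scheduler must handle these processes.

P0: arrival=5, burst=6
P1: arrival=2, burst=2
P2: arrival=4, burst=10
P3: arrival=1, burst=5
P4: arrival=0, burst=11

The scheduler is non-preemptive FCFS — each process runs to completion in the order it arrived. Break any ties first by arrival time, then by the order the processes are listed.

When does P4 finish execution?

11

Gantt: | P4 0-11 | P3 11-16 | P1 16-18 | P2 18-28 | P0 28-34 |
Completion: P0=34  P1=18  P2=28  P3=16  P4=11
Turnaround (C−A): P0=29  P1=16  P2=24  P3=15  P4=11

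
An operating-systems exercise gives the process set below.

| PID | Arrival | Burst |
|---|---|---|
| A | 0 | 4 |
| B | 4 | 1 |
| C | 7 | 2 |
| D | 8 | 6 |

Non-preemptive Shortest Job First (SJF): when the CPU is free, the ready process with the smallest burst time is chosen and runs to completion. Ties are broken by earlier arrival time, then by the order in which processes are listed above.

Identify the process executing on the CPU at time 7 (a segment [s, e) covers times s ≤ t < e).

Timeline: | A 0-4 | B 4-5 | idle 5-7 | C 7-9 | D 9-15 |
Completion: A=4  B=5  C=9  D=15
Turnaround (C−A): A=4  B=1  C=2  D=7

C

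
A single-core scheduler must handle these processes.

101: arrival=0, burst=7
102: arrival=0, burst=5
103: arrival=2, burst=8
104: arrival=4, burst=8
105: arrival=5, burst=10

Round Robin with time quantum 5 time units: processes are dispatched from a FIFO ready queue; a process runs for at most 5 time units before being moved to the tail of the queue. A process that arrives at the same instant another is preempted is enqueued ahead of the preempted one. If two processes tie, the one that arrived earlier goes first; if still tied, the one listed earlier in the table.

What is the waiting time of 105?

Gantt: | 101 0-5 | 102 5-10 | 103 10-15 | 104 15-20 | 105 20-25 | 101 25-27 | 103 27-30 | 104 30-33 | 105 33-38 |
Completion: 101=27  102=10  103=30  104=33  105=38
Turnaround (C−A): 101=27  102=10  103=28  104=29  105=33
Waiting(105) = turnaround − burst = 33 − 10 = 23

23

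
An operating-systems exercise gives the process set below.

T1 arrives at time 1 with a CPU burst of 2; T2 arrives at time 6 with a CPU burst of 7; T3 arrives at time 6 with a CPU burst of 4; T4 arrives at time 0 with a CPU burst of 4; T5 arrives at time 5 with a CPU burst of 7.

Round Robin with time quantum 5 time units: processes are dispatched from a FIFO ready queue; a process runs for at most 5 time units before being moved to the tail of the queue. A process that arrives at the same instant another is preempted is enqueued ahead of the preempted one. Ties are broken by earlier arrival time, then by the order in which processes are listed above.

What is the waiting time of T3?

Timeline: | T4 0-4 | T1 4-6 | T5 6-11 | T2 11-16 | T3 16-20 | T5 20-22 | T2 22-24 |
Completion: T1=6  T2=24  T3=20  T4=4  T5=22
Turnaround (C−A): T1=5  T2=18  T3=14  T4=4  T5=17
Waiting(T3) = turnaround − burst = 14 − 4 = 10

10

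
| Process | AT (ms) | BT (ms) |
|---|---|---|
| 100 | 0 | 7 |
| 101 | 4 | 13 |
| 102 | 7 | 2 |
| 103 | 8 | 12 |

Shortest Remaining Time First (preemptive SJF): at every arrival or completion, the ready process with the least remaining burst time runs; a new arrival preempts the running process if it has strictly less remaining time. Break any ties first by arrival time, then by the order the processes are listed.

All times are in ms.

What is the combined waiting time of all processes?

Schedule: | 100 0-7 | 102 7-9 | 103 9-21 | 101 21-34 |
Completion: 100=7  101=34  102=9  103=21
Turnaround (C−A): 100=7  101=30  102=2  103=13
Waiting = turnaround − burst: 100=0, 101=17, 102=0, 103=1
Total waiting = 0 + 17 + 0 + 1 = 18

18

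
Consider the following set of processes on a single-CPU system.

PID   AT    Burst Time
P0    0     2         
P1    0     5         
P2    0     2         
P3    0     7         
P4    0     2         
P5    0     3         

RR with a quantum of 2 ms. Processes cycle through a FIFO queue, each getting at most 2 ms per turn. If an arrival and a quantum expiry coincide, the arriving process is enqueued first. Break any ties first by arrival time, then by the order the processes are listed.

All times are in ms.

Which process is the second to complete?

Gantt: | P0 0-2 | P1 2-4 | P2 4-6 | P3 6-8 | P4 8-10 | P5 10-12 | P1 12-14 | P3 14-16 | P5 16-17 | P1 17-18 | P3 18-21 |
Completion: P0=2  P1=18  P2=6  P3=21  P4=10  P5=17
Turnaround (C−A): P0=2  P1=18  P2=6  P3=21  P4=10  P5=17
Finish order: P0 → P2 → P4 → P5 → P1 → P3

P2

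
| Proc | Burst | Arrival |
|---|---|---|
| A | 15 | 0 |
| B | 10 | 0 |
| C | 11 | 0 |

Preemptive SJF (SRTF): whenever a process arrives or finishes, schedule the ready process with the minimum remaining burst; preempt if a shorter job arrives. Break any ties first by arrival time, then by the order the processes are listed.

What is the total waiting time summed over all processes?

Gantt: | B 0-10 | C 10-21 | A 21-36 |
Completion: A=36  B=10  C=21
Turnaround (C−A): A=36  B=10  C=21
Waiting = turnaround − burst: A=21, B=0, C=10
Total waiting = 21 + 0 + 10 = 31

31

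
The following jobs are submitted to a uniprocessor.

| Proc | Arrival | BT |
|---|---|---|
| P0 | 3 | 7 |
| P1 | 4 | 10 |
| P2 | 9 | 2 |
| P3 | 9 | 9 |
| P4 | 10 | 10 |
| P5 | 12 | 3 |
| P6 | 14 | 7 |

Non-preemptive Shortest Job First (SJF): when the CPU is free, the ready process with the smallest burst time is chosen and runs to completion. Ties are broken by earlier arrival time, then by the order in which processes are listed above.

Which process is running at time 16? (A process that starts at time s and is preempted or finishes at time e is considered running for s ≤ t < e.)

Gantt: | idle 0-3 | P0 3-10 | P2 10-12 | P5 12-15 | P6 15-22 | P3 22-31 | P1 31-41 | P4 41-51 |
Completion: P0=10  P1=41  P2=12  P3=31  P4=51  P5=15  P6=22

P6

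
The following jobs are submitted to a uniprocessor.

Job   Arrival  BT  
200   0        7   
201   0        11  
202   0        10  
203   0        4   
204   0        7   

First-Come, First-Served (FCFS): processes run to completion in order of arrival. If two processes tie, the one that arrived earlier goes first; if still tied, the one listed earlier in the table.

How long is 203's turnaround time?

32

Schedule: | 200 0-7 | 201 7-18 | 202 18-28 | 203 28-32 | 204 32-39 |
Completion: 200=7  201=18  202=28  203=32  204=39
Turnaround(203) = completion − arrival = 32 − 0 = 32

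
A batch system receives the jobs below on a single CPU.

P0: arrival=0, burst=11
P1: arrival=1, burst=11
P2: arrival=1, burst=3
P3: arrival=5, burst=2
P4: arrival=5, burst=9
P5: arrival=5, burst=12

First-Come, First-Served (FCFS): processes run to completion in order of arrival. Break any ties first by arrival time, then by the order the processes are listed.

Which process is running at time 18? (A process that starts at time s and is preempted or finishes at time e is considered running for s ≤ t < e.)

P1

Schedule: | P0 0-11 | P1 11-22 | P2 22-25 | P3 25-27 | P4 27-36 | P5 36-48 |
Completion: P0=11  P1=22  P2=25  P3=27  P4=36  P5=48
Turnaround (C−A): P0=11  P1=21  P2=24  P3=22  P4=31  P5=43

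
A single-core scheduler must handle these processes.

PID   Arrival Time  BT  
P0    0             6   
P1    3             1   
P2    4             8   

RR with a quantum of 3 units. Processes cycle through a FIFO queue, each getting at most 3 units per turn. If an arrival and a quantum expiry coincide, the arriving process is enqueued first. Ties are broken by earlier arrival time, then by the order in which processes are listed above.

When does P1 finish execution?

4

Schedule: | P0 0-3 | P1 3-4 | P0 4-7 | P2 7-15 |
Completion: P0=7  P1=4  P2=15
Turnaround (C−A): P0=7  P1=1  P2=11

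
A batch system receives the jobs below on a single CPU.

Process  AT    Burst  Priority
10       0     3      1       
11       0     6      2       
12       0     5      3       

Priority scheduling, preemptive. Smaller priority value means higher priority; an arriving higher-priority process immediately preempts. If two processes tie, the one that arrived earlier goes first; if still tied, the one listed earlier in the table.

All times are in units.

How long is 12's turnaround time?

Timeline: | 10 0-3 | 11 3-9 | 12 9-14 |
Completion: 10=3  11=9  12=14
Turnaround (C−A): 10=3  11=9  12=14
Turnaround(12) = completion − arrival = 14 − 0 = 14

14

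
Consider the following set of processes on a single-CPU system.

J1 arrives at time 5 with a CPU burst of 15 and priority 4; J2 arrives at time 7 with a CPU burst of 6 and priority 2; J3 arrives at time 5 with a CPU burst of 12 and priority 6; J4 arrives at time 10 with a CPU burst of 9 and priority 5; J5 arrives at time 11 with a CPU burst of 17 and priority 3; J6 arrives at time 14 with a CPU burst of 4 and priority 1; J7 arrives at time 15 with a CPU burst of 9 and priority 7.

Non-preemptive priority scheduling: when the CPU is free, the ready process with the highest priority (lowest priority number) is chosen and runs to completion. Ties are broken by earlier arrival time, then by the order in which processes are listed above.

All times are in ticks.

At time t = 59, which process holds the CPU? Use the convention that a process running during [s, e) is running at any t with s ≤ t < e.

J3

Timeline: | idle 0-5 | J1 5-20 | J6 20-24 | J2 24-30 | J5 30-47 | J4 47-56 | J3 56-68 | J7 68-77 |
Completion: J1=20  J2=30  J3=68  J4=56  J5=47  J6=24  J7=77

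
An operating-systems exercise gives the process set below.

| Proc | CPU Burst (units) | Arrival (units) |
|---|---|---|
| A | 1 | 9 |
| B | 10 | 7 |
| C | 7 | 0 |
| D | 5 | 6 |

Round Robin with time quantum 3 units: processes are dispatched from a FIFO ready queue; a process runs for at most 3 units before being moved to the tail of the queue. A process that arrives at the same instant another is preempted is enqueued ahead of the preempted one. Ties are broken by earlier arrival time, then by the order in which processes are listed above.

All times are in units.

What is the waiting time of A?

Gantt: | C 0-6 | D 6-9 | C 9-10 | B 10-13 | A 13-14 | D 14-16 | B 16-23 |
Completion: A=14  B=23  C=10  D=16
Turnaround (C−A): A=5  B=16  C=10  D=10
Waiting(A) = turnaround − burst = 5 − 1 = 4

4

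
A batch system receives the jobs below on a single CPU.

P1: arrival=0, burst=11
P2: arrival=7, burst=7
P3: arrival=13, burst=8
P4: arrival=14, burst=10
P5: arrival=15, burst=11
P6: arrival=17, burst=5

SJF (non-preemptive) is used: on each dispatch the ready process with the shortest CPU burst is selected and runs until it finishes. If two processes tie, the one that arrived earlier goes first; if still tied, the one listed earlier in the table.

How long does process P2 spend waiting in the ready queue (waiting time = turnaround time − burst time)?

Schedule: | P1 0-11 | P2 11-18 | P6 18-23 | P3 23-31 | P4 31-41 | P5 41-52 |
Completion: P1=11  P2=18  P3=31  P4=41  P5=52  P6=23
Waiting(P2) = turnaround − burst = 11 − 7 = 4

4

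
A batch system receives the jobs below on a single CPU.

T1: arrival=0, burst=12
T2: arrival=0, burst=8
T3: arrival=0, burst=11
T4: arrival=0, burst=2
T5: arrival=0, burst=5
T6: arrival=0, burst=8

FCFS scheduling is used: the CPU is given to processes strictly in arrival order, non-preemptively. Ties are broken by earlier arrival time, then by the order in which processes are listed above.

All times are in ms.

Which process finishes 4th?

T4

Schedule: | T1 0-12 | T2 12-20 | T3 20-31 | T4 31-33 | T5 33-38 | T6 38-46 |
Completion: T1=12  T2=20  T3=31  T4=33  T5=38  T6=46
Turnaround (C−A): T1=12  T2=20  T3=31  T4=33  T5=38  T6=46
Finish order: T1 → T2 → T3 → T4 → T5 → T6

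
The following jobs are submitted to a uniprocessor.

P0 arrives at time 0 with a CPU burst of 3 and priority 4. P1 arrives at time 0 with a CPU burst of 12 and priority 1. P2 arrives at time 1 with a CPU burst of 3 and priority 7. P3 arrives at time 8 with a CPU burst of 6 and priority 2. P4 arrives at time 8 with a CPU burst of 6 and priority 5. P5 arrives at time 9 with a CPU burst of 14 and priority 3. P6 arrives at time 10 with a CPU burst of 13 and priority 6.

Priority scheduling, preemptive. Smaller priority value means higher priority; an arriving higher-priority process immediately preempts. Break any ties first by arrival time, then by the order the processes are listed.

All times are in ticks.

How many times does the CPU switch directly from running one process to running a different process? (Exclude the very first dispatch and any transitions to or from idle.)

Schedule: | P1 0-12 | P3 12-18 | P5 18-32 | P0 32-35 | P4 35-41 | P6 41-54 | P2 54-57 |
Completion: P0=35  P1=12  P2=57  P3=18  P4=41  P5=32  P6=54

6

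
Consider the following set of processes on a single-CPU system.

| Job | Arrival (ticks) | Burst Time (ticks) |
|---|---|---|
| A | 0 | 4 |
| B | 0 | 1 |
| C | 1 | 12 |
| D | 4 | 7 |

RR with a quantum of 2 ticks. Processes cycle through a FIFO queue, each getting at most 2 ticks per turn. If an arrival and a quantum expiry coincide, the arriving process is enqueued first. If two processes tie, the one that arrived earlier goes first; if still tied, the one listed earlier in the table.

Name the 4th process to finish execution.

C

Schedule: | A 0-2 | B 2-3 | C 3-5 | A 5-7 | D 7-9 | C 9-11 | D 11-13 | C 13-15 | D 15-17 | C 17-19 | D 19-20 | C 20-24 |
Completion: A=7  B=3  C=24  D=20
Turnaround (C−A): A=7  B=3  C=23  D=16
Finish order: B → A → D → C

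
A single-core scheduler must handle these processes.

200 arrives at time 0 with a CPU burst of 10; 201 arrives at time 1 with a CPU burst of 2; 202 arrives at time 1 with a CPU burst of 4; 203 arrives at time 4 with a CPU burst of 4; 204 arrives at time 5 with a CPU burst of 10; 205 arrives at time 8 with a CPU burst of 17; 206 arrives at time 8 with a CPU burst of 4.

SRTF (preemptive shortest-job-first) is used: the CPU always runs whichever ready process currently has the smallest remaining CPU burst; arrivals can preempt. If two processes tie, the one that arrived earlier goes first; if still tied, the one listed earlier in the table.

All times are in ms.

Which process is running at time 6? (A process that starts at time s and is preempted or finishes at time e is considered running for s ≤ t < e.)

Gantt: | 200 0-1 | 201 1-3 | 202 3-7 | 203 7-11 | 206 11-15 | 200 15-24 | 204 24-34 | 205 34-51 |
Completion: 200=24  201=3  202=7  203=11  204=34  205=51  206=15
Turnaround (C−A): 200=24  201=2  202=6  203=7  204=29  205=43  206=7

202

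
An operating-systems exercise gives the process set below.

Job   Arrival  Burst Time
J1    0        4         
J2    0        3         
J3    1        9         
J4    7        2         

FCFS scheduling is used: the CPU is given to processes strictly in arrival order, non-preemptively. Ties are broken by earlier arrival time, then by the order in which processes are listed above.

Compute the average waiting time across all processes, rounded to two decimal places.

4.75

Timeline: | J1 0-4 | J2 4-7 | J3 7-16 | J4 16-18 |
Completion: J1=4  J2=7  J3=16  J4=18
Turnaround (C−A): J1=4  J2=7  J3=15  J4=11
Waiting times: J1=0, J2=4, J3=6, J4=9
Average waiting = (0+4+6+9) / 4 = 19/4 = 4.75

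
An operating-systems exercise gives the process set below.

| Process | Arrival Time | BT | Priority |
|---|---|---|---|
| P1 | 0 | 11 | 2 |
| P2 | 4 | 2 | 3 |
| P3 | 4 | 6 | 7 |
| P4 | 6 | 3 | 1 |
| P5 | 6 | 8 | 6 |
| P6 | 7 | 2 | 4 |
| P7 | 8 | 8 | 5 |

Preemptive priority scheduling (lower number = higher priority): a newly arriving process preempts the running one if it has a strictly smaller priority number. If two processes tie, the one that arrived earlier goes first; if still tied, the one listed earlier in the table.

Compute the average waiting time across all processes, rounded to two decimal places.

Timeline: | P1 0-6 | P4 6-9 | P1 9-14 | P2 14-16 | P6 16-18 | P7 18-26 | P5 26-34 | P3 34-40 |
Completion: P1=14  P2=16  P3=40  P4=9  P5=34  P6=18  P7=26
Turnaround (C−A): P1=14  P2=12  P3=36  P4=3  P5=28  P6=11  P7=18
Waiting times: P1=3, P2=10, P3=30, P4=0, P5=20, P6=9, P7=10
Average waiting = (3+10+30+0+20+9+10) / 7 = 82/7 = 11.71

11.71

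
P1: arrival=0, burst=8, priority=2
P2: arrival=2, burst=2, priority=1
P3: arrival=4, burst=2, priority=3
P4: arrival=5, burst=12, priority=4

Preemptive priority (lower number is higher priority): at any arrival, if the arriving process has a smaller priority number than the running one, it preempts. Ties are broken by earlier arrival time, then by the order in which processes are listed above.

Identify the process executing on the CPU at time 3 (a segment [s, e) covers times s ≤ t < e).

P2

Schedule: | P1 0-2 | P2 2-4 | P1 4-10 | P3 10-12 | P4 12-24 |
Completion: P1=10  P2=4  P3=12  P4=24
Turnaround (C−A): P1=10  P2=2  P3=8  P4=19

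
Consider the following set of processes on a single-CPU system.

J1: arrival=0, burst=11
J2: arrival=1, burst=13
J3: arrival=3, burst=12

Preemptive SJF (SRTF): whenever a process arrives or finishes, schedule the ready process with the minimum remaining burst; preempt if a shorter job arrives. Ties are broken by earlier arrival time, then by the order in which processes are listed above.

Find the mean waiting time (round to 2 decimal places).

Timeline: | J1 0-11 | J3 11-23 | J2 23-36 |
Completion: J1=11  J2=36  J3=23
Turnaround (C−A): J1=11  J2=35  J3=20
Waiting times: J1=0, J2=22, J3=8
Average waiting = (0+22+8) / 3 = 30/3 = 10.00

10.00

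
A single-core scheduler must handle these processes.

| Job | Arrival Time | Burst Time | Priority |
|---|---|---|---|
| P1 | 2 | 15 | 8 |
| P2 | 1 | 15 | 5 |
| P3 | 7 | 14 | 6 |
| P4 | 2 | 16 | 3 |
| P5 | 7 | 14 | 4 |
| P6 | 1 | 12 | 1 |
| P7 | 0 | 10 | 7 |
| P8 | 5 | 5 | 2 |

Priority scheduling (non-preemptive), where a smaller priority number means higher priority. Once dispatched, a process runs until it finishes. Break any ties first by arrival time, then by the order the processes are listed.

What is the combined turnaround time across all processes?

Schedule: | P7 0-10 | P6 10-22 | P8 22-27 | P4 27-43 | P5 43-57 | P2 57-72 | P3 72-86 | P1 86-101 |
Completion: P1=101  P2=72  P3=86  P4=43  P5=57  P6=22  P7=10  P8=27
Turnaround = completion − arrival: P1=99, P2=71, P3=79, P4=41, P5=50, P6=21, P7=10, P8=22
Total turnaround = 99 + 71 + 79 + 41 + 50 + 21 + 10 + 22 = 393

393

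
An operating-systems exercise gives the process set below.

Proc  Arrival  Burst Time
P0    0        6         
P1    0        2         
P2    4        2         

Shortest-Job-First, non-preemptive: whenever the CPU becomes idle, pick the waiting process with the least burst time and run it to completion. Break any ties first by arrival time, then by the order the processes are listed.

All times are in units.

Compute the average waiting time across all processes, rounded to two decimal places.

Timeline: | P1 0-2 | P0 2-8 | P2 8-10 |
Completion: P0=8  P1=2  P2=10
Waiting times: P0=2, P1=0, P2=4
Average waiting = (2+0+4) / 3 = 6/3 = 2.00

2.00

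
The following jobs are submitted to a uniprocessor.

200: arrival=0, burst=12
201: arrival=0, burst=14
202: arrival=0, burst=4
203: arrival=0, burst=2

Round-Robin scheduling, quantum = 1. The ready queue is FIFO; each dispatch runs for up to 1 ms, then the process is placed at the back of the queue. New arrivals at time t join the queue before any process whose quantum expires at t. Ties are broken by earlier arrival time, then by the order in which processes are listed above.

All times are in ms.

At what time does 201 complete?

32

Schedule: | 200 0-1 | 201 1-2 | 202 2-3 | 203 3-4 | 200 4-5 | 201 5-6 | 202 6-7 | 203 7-8 | 200 8-9 | 201 9-10 | 202 10-11 | 200 11-12 | 201 12-13 | 202 13-14 | 200 14-15 | 201 15-16 | 200 16-17 | 201 17-18 | 200 18-19 | 201 19-20 | 200 20-21 | 201 21-22 | 200 22-23 | 201 23-24 | 200 24-25 | 201 25-26 | 200 26-27 | 201 27-28 | 200 28-29 | 201 29-32 |
Completion: 200=29  201=32  202=14  203=8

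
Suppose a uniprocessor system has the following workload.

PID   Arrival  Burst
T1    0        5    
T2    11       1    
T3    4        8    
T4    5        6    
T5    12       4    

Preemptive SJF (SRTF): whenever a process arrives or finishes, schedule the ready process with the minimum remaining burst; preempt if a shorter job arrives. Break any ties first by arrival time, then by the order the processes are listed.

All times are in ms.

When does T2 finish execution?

12

Timeline: | T1 0-5 | T4 5-11 | T2 11-12 | T5 12-16 | T3 16-24 |
Completion: T1=5  T2=12  T3=24  T4=11  T5=16
Turnaround (C−A): T1=5  T2=1  T3=20  T4=6  T5=4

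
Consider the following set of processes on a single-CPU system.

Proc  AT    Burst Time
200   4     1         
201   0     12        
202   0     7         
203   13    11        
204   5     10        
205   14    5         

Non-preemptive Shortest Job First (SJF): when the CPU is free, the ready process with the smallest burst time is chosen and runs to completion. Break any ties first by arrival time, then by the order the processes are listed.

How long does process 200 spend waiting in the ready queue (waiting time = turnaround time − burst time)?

3

Gantt: | 202 0-7 | 200 7-8 | 204 8-18 | 205 18-23 | 203 23-34 | 201 34-46 |
Completion: 200=8  201=46  202=7  203=34  204=18  205=23
Turnaround (C−A): 200=4  201=46  202=7  203=21  204=13  205=9
Waiting(200) = turnaround − burst = 4 − 1 = 3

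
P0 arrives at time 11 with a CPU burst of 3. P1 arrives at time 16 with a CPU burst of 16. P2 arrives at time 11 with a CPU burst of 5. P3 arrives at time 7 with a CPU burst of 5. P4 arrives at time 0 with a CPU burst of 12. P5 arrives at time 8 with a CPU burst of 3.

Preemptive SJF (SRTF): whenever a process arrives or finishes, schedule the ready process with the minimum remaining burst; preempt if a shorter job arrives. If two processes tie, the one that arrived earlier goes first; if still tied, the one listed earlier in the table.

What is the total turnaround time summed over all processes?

Gantt: | P4 0-8 | P5 8-11 | P0 11-14 | P4 14-18 | P3 18-23 | P2 23-28 | P1 28-44 |
Completion: P0=14  P1=44  P2=28  P3=23  P4=18  P5=11
Turnaround = completion − arrival: P0=3, P1=28, P2=17, P3=16, P4=18, P5=3
Total turnaround = 3 + 28 + 17 + 16 + 18 + 3 = 85

85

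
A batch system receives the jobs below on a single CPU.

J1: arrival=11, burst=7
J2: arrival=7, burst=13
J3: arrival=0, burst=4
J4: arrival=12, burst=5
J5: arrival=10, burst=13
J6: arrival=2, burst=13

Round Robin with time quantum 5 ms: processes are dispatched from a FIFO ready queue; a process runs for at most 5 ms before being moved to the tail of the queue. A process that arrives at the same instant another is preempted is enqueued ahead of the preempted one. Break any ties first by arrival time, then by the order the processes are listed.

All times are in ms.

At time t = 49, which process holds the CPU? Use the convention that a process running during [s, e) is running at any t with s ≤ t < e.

J2

Timeline: | J3 0-4 | J6 4-9 | J2 9-14 | J6 14-19 | J5 19-24 | J1 24-29 | J4 29-34 | J2 34-39 | J6 39-42 | J5 42-47 | J1 47-49 | J2 49-52 | J5 52-55 |
Completion: J1=49  J2=52  J3=4  J4=34  J5=55  J6=42
Turnaround (C−A): J1=38  J2=45  J3=4  J4=22  J5=45  J6=40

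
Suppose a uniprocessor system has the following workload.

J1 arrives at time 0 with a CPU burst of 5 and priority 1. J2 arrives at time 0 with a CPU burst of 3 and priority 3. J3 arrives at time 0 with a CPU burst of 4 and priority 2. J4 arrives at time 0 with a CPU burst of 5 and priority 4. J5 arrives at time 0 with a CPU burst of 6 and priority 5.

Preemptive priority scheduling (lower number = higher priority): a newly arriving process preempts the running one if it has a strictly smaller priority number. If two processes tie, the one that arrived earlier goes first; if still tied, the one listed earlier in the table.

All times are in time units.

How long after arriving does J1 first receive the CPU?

0

Gantt: | J1 0-5 | J3 5-9 | J2 9-12 | J4 12-17 | J5 17-23 |
Completion: J1=5  J2=12  J3=9  J4=17  J5=23
Turnaround (C−A): J1=5  J2=12  J3=9  J4=17  J5=23
Response(J1) = first start − arrival = 0 − 0 = 0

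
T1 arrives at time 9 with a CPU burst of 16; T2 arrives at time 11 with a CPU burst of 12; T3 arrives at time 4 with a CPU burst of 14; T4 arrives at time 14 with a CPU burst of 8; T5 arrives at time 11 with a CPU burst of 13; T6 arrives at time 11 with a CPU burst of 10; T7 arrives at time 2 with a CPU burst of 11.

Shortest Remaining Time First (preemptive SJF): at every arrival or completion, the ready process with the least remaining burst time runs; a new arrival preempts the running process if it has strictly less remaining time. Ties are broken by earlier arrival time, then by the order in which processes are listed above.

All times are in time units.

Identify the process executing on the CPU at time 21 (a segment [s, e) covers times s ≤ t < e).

T4

Schedule: | idle 0-2 | T7 2-13 | T6 13-14 | T4 14-22 | T6 22-31 | T2 31-43 | T5 43-56 | T3 56-70 | T1 70-86 |
Completion: T1=86  T2=43  T3=70  T4=22  T5=56  T6=31  T7=13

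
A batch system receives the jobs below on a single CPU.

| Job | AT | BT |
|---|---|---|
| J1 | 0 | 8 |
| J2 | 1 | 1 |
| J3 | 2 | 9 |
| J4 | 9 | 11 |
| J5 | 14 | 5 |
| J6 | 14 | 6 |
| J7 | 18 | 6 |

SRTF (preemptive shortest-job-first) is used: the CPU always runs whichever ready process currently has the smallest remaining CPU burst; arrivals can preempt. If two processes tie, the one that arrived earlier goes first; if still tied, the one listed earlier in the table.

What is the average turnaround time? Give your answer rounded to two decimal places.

Gantt: | J1 0-1 | J2 1-2 | J1 2-9 | J3 9-18 | J5 18-23 | J6 23-29 | J7 29-35 | J4 35-46 |
Completion: J1=9  J2=2  J3=18  J4=46  J5=23  J6=29  J7=35
Turnaround (C−A): J1=9  J2=1  J3=16  J4=37  J5=9  J6=15  J7=17
Turnaround times: J1=9, J2=1, J3=16, J4=37, J5=9, J6=15, J7=17
Average turnaround = (9+1+16+37+9+15+17) / 7 = 104/7 = 14.86

14.86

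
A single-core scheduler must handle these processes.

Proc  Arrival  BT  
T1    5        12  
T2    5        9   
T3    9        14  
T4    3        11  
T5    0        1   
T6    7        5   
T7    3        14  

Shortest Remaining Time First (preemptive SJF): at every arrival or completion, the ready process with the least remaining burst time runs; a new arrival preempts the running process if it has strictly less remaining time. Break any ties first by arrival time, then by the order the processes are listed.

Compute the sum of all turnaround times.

Gantt: | T5 0-1 | idle 1-3 | T4 3-7 | T6 7-12 | T4 12-19 | T2 19-28 | T1 28-40 | T7 40-54 | T3 54-68 |
Completion: T1=40  T2=28  T3=68  T4=19  T5=1  T6=12  T7=54
Turnaround = completion − arrival: T1=35, T2=23, T3=59, T4=16, T5=1, T6=5, T7=51
Total turnaround = 35 + 23 + 59 + 16 + 1 + 5 + 51 = 190

190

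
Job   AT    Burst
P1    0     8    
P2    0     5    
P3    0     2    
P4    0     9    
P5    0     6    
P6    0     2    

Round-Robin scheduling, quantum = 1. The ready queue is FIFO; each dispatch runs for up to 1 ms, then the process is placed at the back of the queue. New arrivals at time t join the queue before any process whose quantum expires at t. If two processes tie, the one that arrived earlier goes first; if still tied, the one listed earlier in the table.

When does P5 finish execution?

27

Schedule: | P1 0-1 | P2 1-2 | P3 2-3 | P4 3-4 | P5 4-5 | P6 5-6 | P1 6-7 | P2 7-8 | P3 8-9 | P4 9-10 | P5 10-11 | P6 11-12 | P1 12-13 | P2 13-14 | P4 14-15 | P5 15-16 | P1 16-17 | P2 17-18 | P4 18-19 | P5 19-20 | P1 20-21 | P2 21-22 | P4 22-23 | P5 23-24 | P1 24-25 | P4 25-26 | P5 26-27 | P1 27-28 | P4 28-29 | P1 29-30 | P4 30-32 |
Completion: P1=30  P2=22  P3=9  P4=32  P5=27  P6=12
Turnaround (C−A): P1=30  P2=22  P3=9  P4=32  P5=27  P6=12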